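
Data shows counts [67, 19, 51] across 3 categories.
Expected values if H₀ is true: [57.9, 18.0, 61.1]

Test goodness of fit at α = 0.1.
Chi-square goodness of fit test:
H₀: observed counts match expected distribution
H₁: observed counts differ from expected distribution
df = k - 1 = 2
χ² = Σ(O - E)²/E
   = (67 - 57.9)²/57.9 + (19 - 18.0)²/18.0 + (51 - 61.1)²/61.1
   = 1.430 + 0.056 + 1.670
   = 3.16
p-value = 0.2065

Since p-value > α = 0.1, we fail to reject H₀.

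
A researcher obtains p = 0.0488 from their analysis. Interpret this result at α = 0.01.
Since p = 0.0488 > α = 0.01, fail to reject H₀.
There is insufficient evidence to reject the null hypothesis; the result is not statistically significant at the 0.01 level.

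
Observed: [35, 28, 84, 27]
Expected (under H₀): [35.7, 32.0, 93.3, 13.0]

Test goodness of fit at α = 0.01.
Chi-square goodness of fit test:
H₀: observed counts match expected distribution
H₁: observed counts differ from expected distribution
df = k - 1 = 3
χ² = Σ(O - E)²/E
   = (35 - 35.7)²/35.7 + (28 - 32.0)²/32.0 + (84 - 93.3)²/93.3 + (27 - 13.0)²/13.0
   = 0.014 + 0.500 + 0.927 + 15.077
   = 16.52
p-value = 0.0009

Since p-value < α = 0.01, we reject H₀.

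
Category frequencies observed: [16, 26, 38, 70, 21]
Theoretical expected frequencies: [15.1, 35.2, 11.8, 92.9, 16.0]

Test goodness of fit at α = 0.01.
Chi-square goodness of fit test:
H₀: observed counts match expected distribution
H₁: observed counts differ from expected distribution
df = k - 1 = 4
χ² = Σ(O - E)²/E
   = (16 - 15.1)²/15.1 + (26 - 35.2)²/35.2 + (38 - 11.8)²/11.8 + (70 - 92.9)²/92.9 + (21 - 16.0)²/16.0
   = 0.054 + 2.405 + 58.173 + 5.645 + 1.562
   = 67.84
p-value < 0.0001

Since p-value < α = 0.01, we reject H₀.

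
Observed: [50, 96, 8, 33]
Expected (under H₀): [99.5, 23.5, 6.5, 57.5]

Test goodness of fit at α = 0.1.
Chi-square goodness of fit test:
H₀: observed counts match expected distribution
H₁: observed counts differ from expected distribution
df = k - 1 = 3
χ² = Σ(O - E)²/E
   = (50 - 99.5)²/99.5 + (96 - 23.5)²/23.5 + (8 - 6.5)²/6.5 + (33 - 57.5)²/57.5
   = 24.626 + 223.670 + 0.346 + 10.439
   = 259.08
p-value < 0.0001

Since p-value < α = 0.1, we reject H₀.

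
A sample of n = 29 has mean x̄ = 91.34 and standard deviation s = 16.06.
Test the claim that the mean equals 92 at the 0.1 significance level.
One-sample t-test:
H₀: μ = 92
H₁: μ ≠ 92
df = n - 1 = 28
t = (x̄ - μ₀) / (s/√n) = (91.34 - 92) / (16.06/√29) = -0.221
p-value = 0.8265

Since p-value > α = 0.1, we fail to reject H₀.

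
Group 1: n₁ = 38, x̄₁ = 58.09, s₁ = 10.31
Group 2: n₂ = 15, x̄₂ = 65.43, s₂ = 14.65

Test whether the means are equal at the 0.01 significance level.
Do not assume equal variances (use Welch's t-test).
Welch's two-sample t-test:
H₀: μ₁ = μ₂
H₁: μ₁ ≠ μ₂
s₁²/n₁ = 10.31²/38 = 2.7973,  s₂²/n₂ = 14.65²/15 = 14.3082
SE = √(s₁²/n₁ + s₂²/n₂) = √(2.7973 + 14.3082) = 4.1359
df (Welch-Satterthwaite) = (s₁²/n₁ + s₂²/n₂)² / [(s₁²/n₁)²/(n₁-1) + (s₂²/n₂)²/(n₂-1)] ≈ 19.72
t = (x̄₁ - x̄₂) / SE = (58.09 - 65.43) / 4.1359 = -7.34 / 4.1359 = -1.775
p-value = 0.0914

Since p-value > α = 0.01, we fail to reject H₀.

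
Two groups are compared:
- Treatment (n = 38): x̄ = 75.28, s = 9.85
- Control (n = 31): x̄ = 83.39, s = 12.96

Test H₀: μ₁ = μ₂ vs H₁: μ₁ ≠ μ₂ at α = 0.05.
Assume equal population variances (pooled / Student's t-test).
Student's two-sample t-test (equal variances):
H₀: μ₁ = μ₂
H₁: μ₁ ≠ μ₂
df = n₁ + n₂ - 2 = 67
Pooled variance s_p² = [(n₁-1)s₁² + (n₂-1)s₂²] / (n₁ + n₂ - 2) = [(37)(9.85²) + (30)(12.96²)] / 67 = 128.7863
SE = √(s_p²(1/n₁ + 1/n₂)) = √(128.7863 × (1/38 + 1/31)) = 2.7465
t = (x̄₁ - x̄₂) / SE = (75.28 - 83.39) / 2.7465 = -8.11 / 2.7465 = -2.953
p-value = 0.0043

Since p-value < α = 0.05, we reject H₀.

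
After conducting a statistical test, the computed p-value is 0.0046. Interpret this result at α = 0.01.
Since p = 0.0046 < α = 0.01, reject H₀.
There is sufficient evidence to reject the null hypothesis; the result is statistically significant at the 0.01 level.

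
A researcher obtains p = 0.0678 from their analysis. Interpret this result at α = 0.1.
Since p = 0.0678 < α = 0.1, reject H₀.
There is sufficient evidence to reject the null hypothesis; the result is statistically significant at the 0.1 level.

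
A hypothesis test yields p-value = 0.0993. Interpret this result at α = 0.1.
Since p = 0.0993 < α = 0.1, reject H₀.
There is sufficient evidence to reject the null hypothesis; the result is statistically significant at the 0.1 level.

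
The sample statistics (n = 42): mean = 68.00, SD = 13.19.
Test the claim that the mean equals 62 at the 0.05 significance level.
One-sample t-test:
H₀: μ = 62
H₁: μ ≠ 62
df = n - 1 = 41
t = (x̄ - μ₀) / (s/√n) = (68.00 - 62) / (13.19/√42) = 2.948
p-value = 0.0053

Since p-value < α = 0.05, we reject H₀.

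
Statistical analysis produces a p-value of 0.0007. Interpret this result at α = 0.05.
Since p = 0.0007 < α = 0.05, reject H₀.
There is sufficient evidence to reject the null hypothesis; the result is statistically significant at the 0.05 level.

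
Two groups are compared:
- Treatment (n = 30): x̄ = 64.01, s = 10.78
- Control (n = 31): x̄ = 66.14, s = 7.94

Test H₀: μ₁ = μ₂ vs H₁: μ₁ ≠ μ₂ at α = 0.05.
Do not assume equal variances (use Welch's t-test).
Welch's two-sample t-test:
H₀: μ₁ = μ₂
H₁: μ₁ ≠ μ₂
s₁²/n₁ = 10.78²/30 = 3.8736,  s₂²/n₂ = 7.94²/31 = 2.0337
SE = √(s₁²/n₁ + s₂²/n₂) = √(3.8736 + 2.0337) = 2.4305
df (Welch-Satterthwaite) = (s₁²/n₁ + s₂²/n₂)² / [(s₁²/n₁)²/(n₁-1) + (s₂²/n₂)²/(n₂-1)] ≈ 53.25
t = (x̄₁ - x̄₂) / SE = (64.01 - 66.14) / 2.4305 = -2.13 / 2.4305 = -0.876
p-value = 0.3848

Since p-value > α = 0.05, we fail to reject H₀.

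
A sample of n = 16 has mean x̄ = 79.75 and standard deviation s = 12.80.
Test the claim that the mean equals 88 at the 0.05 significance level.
One-sample t-test:
H₀: μ = 88
H₁: μ ≠ 88
df = n - 1 = 15
t = (x̄ - μ₀) / (s/√n) = (79.75 - 88) / (12.80/√16) = -2.578
p-value = 0.0210

Since p-value < α = 0.05, we reject H₀.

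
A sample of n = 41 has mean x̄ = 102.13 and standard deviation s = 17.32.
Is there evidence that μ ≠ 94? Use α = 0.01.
One-sample t-test:
H₀: μ = 94
H₁: μ ≠ 94
df = n - 1 = 40
t = (x̄ - μ₀) / (s/√n) = (102.13 - 94) / (17.32/√41) = 3.006
p-value = 0.0046

Since p-value < α = 0.01, we reject H₀.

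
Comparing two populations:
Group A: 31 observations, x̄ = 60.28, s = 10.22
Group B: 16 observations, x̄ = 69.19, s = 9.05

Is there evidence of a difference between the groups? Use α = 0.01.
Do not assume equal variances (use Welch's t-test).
Welch's two-sample t-test:
H₀: μ₁ = μ₂
H₁: μ₁ ≠ μ₂
s₁²/n₁ = 10.22²/31 = 3.3693,  s₂²/n₂ = 9.05²/16 = 5.1189
SE = √(s₁²/n₁ + s₂²/n₂) = √(3.3693 + 5.1189) = 2.9135
df (Welch-Satterthwaite) = (s₁²/n₁ + s₂²/n₂)² / [(s₁²/n₁)²/(n₁-1) + (s₂²/n₂)²/(n₂-1)] ≈ 33.90
t = (x̄₁ - x̄₂) / SE = (60.28 - 69.19) / 2.9135 = -8.91 / 2.9135 = -3.058
p-value = 0.0043

Since p-value < α = 0.01, we reject H₀.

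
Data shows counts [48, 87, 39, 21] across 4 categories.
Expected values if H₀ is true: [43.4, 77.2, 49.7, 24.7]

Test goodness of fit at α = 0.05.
Chi-square goodness of fit test:
H₀: observed counts match expected distribution
H₁: observed counts differ from expected distribution
df = k - 1 = 3
χ² = Σ(O - E)²/E
   = (48 - 43.4)²/43.4 + (87 - 77.2)²/77.2 + (39 - 49.7)²/49.7 + (21 - 24.7)²/24.7
   = 0.488 + 1.244 + 2.304 + 0.554
   = 4.59
p-value = 0.2044

Since p-value > α = 0.05, we fail to reject H₀.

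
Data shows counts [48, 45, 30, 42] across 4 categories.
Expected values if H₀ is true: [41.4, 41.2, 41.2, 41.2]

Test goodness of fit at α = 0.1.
Chi-square goodness of fit test:
H₀: observed counts match expected distribution
H₁: observed counts differ from expected distribution
df = k - 1 = 3
χ² = Σ(O - E)²/E
   = (48 - 41.4)²/41.4 + (45 - 41.2)²/41.2 + (30 - 41.2)²/41.2 + (42 - 41.2)²/41.2
   = 1.052 + 0.350 + 3.045 + 0.016
   = 4.46
p-value = 0.2156

Since p-value > α = 0.1, we fail to reject H₀.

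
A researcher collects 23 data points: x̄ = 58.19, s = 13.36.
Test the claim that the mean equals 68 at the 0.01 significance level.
One-sample t-test:
H₀: μ = 68
H₁: μ ≠ 68
df = n - 1 = 22
t = (x̄ - μ₀) / (s/√n) = (58.19 - 68) / (13.36/√23) = -3.521
p-value = 0.0019

Since p-value < α = 0.01, we reject H₀.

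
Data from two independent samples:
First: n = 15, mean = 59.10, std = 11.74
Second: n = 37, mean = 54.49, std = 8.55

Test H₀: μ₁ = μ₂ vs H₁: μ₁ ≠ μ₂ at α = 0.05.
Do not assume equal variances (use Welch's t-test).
Welch's two-sample t-test:
H₀: μ₁ = μ₂
H₁: μ₁ ≠ μ₂
s₁²/n₁ = 11.74²/15 = 9.1885,  s₂²/n₂ = 8.55²/37 = 1.9757
SE = √(s₁²/n₁ + s₂²/n₂) = √(9.1885 + 1.9757) = 3.3413
df (Welch-Satterthwaite) = (s₁²/n₁ + s₂²/n₂)² / [(s₁²/n₁)²/(n₁-1) + (s₂²/n₂)²/(n₂-1)] ≈ 20.30
t = (x̄₁ - x̄₂) / SE = (59.10 - 54.49) / 3.3413 = 4.61 / 3.3413 = 1.380
p-value = 0.1827

Since p-value > α = 0.05, we fail to reject H₀.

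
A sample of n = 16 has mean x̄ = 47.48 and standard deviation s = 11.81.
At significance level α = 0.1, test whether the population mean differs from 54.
One-sample t-test:
H₀: μ = 54
H₁: μ ≠ 54
df = n - 1 = 15
t = (x̄ - μ₀) / (s/√n) = (47.48 - 54) / (11.81/√16) = -2.208
p-value = 0.0432

Since p-value < α = 0.1, we reject H₀.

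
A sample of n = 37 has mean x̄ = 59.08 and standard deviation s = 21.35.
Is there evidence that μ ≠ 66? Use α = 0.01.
One-sample t-test:
H₀: μ = 66
H₁: μ ≠ 66
df = n - 1 = 36
t = (x̄ - μ₀) / (s/√n) = (59.08 - 66) / (21.35/√37) = -1.972
p-value = 0.0564

Since p-value > α = 0.01, we fail to reject H₀.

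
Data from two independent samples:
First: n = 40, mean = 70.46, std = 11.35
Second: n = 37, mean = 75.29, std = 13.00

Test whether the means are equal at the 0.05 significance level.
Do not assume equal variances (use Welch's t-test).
Welch's two-sample t-test:
H₀: μ₁ = μ₂
H₁: μ₁ ≠ μ₂
s₁²/n₁ = 11.35²/40 = 3.2206,  s₂²/n₂ = 13.00²/37 = 4.5676
SE = √(s₁²/n₁ + s₂²/n₂) = √(3.2206 + 4.5676) = 2.7907
df (Welch-Satterthwaite) = (s₁²/n₁ + s₂²/n₂)² / [(s₁²/n₁)²/(n₁-1) + (s₂²/n₂)²/(n₂-1)] ≈ 71.74
t = (x̄₁ - x̄₂) / SE = (70.46 - 75.29) / 2.7907 = -4.83 / 2.7907 = -1.731
p-value = 0.0878

Since p-value > α = 0.05, we fail to reject H₀.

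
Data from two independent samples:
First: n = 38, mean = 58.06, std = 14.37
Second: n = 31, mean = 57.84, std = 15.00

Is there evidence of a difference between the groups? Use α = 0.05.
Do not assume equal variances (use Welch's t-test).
Welch's two-sample t-test:
H₀: μ₁ = μ₂
H₁: μ₁ ≠ μ₂
s₁²/n₁ = 14.37²/38 = 5.4341,  s₂²/n₂ = 15.00²/31 = 7.2581
SE = √(s₁²/n₁ + s₂²/n₂) = √(5.4341 + 7.2581) = 3.5626
df (Welch-Satterthwaite) = (s₁²/n₁ + s₂²/n₂)² / [(s₁²/n₁)²/(n₁-1) + (s₂²/n₂)²/(n₂-1)] ≈ 63.07
t = (x̄₁ - x̄₂) / SE = (58.06 - 57.84) / 3.5626 = 0.22 / 3.5626 = 0.062
p-value = 0.9510

Since p-value > α = 0.05, we fail to reject H₀.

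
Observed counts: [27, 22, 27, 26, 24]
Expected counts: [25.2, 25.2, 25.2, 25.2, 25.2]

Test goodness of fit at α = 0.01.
Chi-square goodness of fit test:
H₀: observed counts match expected distribution
H₁: observed counts differ from expected distribution
df = k - 1 = 4
χ² = Σ(O - E)²/E
   = (27 - 25.2)²/25.2 + (22 - 25.2)²/25.2 + (27 - 25.2)²/25.2 + (26 - 25.2)²/25.2 + (24 - 25.2)²/25.2
   = 0.129 + 0.406 + 0.129 + 0.025 + 0.057
   = 0.75
p-value = 0.9455

Since p-value > α = 0.01, we fail to reject H₀.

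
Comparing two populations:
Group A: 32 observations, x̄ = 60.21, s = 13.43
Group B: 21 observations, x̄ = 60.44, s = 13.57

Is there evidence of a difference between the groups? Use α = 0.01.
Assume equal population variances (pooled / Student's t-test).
Student's two-sample t-test (equal variances):
H₀: μ₁ = μ₂
H₁: μ₁ ≠ μ₂
df = n₁ + n₂ - 2 = 51
Pooled variance s_p² = [(n₁-1)s₁² + (n₂-1)s₂²] / (n₁ + n₂ - 2) = [(31)(13.43²) + (20)(13.57²)] / 51 = 181.8473
SE = √(s_p²(1/n₁ + 1/n₂)) = √(181.8473 × (1/32 + 1/21)) = 3.7871
t = (x̄₁ - x̄₂) / SE = (60.21 - 60.44) / 3.7871 = -0.23 / 3.7871 = -0.061
p-value = 0.9518

Since p-value > α = 0.01, we fail to reject H₀.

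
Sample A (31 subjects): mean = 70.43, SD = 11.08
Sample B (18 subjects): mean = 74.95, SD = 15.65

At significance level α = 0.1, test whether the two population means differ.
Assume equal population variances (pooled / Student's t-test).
Student's two-sample t-test (equal variances):
H₀: μ₁ = μ₂
H₁: μ₁ ≠ μ₂
df = n₁ + n₂ - 2 = 47
Pooled variance s_p² = [(n₁-1)s₁² + (n₂-1)s₂²] / (n₁ + n₂ - 2) = [(30)(11.08²) + (17)(15.65²)] / 47 = 166.9505
SE = √(s_p²(1/n₁ + 1/n₂)) = √(166.9505 × (1/31 + 1/18)) = 3.8289
t = (x̄₁ - x̄₂) / SE = (70.43 - 74.95) / 3.8289 = -4.52 / 3.8289 = -1.180
p-value = 0.2437

Since p-value > α = 0.1, we fail to reject H₀.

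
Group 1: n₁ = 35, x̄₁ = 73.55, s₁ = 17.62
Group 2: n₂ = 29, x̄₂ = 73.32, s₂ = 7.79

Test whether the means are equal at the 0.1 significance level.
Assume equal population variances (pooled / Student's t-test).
Student's two-sample t-test (equal variances):
H₀: μ₁ = μ₂
H₁: μ₁ ≠ μ₂
df = n₁ + n₂ - 2 = 62
Pooled variance s_p² = [(n₁-1)s₁² + (n₂-1)s₂²] / (n₁ + n₂ - 2) = [(34)(17.62²) + (28)(7.79²)] / 62 = 197.6604
SE = √(s_p²(1/n₁ + 1/n₂)) = √(197.6604 × (1/35 + 1/29)) = 3.5303
t = (x̄₁ - x̄₂) / SE = (73.55 - 73.32) / 3.5303 = 0.23 / 3.5303 = 0.065
p-value = 0.9483

Since p-value > α = 0.1, we fail to reject H₀.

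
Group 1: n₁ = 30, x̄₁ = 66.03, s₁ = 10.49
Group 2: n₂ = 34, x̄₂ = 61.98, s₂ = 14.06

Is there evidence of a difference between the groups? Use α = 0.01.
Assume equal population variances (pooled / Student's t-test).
Student's two-sample t-test (equal variances):
H₀: μ₁ = μ₂
H₁: μ₁ ≠ μ₂
df = n₁ + n₂ - 2 = 62
Pooled variance s_p² = [(n₁-1)s₁² + (n₂-1)s₂²] / (n₁ + n₂ - 2) = [(29)(10.49²) + (33)(14.06²)] / 62 = 156.6891
SE = √(s_p²(1/n₁ + 1/n₂)) = √(156.6891 × (1/30 + 1/34)) = 3.1355
t = (x̄₁ - x̄₂) / SE = (66.03 - 61.98) / 3.1355 = 4.05 / 3.1355 = 1.292
p-value = 0.2013

Since p-value > α = 0.01, we fail to reject H₀.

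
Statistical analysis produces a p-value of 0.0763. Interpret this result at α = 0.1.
Since p = 0.0763 < α = 0.1, reject H₀.
There is sufficient evidence to reject the null hypothesis; the result is statistically significant at the 0.1 level.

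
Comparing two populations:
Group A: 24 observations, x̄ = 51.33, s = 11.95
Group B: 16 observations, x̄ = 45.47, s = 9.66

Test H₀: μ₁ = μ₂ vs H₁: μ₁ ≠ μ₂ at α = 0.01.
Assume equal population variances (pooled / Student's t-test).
Student's two-sample t-test (equal variances):
H₀: μ₁ = μ₂
H₁: μ₁ ≠ μ₂
df = n₁ + n₂ - 2 = 38
Pooled variance s_p² = [(n₁-1)s₁² + (n₂-1)s₂²] / (n₁ + n₂ - 2) = [(23)(11.95²) + (15)(9.66²)] / 38 = 123.2682
SE = √(s_p²(1/n₁ + 1/n₂)) = √(123.2682 × (1/24 + 1/16)) = 3.5834
t = (x̄₁ - x̄₂) / SE = (51.33 - 45.47) / 3.5834 = 5.86 / 3.5834 = 1.635
p-value = 0.1102

Since p-value > α = 0.01, we fail to reject H₀.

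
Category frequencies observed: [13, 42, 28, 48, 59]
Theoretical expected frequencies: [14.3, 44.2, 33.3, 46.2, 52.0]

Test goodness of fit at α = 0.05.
Chi-square goodness of fit test:
H₀: observed counts match expected distribution
H₁: observed counts differ from expected distribution
df = k - 1 = 4
χ² = Σ(O - E)²/E
   = (13 - 14.3)²/14.3 + (42 - 44.2)²/44.2 + (28 - 33.3)²/33.3 + (48 - 46.2)²/46.2 + (59 - 52.0)²/52.0
   = 0.118 + 0.110 + 0.844 + 0.070 + 0.942
   = 2.08
p-value = 0.7204

Since p-value > α = 0.05, we fail to reject H₀.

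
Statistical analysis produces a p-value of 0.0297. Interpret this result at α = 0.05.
Since p = 0.0297 < α = 0.05, reject H₀.
There is sufficient evidence to reject the null hypothesis; the result is statistically significant at the 0.05 level.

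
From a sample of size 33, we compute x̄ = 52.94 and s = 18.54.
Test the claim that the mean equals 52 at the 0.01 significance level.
One-sample t-test:
H₀: μ = 52
H₁: μ ≠ 52
df = n - 1 = 32
t = (x̄ - μ₀) / (s/√n) = (52.94 - 52) / (18.54/√33) = 0.291
p-value = 0.7727

Since p-value > α = 0.01, we fail to reject H₀.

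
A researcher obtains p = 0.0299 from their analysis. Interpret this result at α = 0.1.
Since p = 0.0299 < α = 0.1, reject H₀.
There is sufficient evidence to reject the null hypothesis; the result is statistically significant at the 0.1 level.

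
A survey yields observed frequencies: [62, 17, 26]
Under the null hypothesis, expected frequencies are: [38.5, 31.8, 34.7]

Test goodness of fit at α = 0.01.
Chi-square goodness of fit test:
H₀: observed counts match expected distribution
H₁: observed counts differ from expected distribution
df = k - 1 = 2
χ² = Σ(O - E)²/E
   = (62 - 38.5)²/38.5 + (17 - 31.8)²/31.8 + (26 - 34.7)²/34.7
   = 14.344 + 6.888 + 2.181
   = 23.41
p-value < 0.0001

Since p-value < α = 0.01, we reject H₀.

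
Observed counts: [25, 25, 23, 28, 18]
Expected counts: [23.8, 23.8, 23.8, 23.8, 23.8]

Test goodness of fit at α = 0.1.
Chi-square goodness of fit test:
H₀: observed counts match expected distribution
H₁: observed counts differ from expected distribution
df = k - 1 = 4
χ² = Σ(O - E)²/E
   = (25 - 23.8)²/23.8 + (25 - 23.8)²/23.8 + (23 - 23.8)²/23.8 + (28 - 23.8)²/23.8 + (18 - 23.8)²/23.8
   = 0.061 + 0.061 + 0.027 + 0.741 + 1.413
   = 2.30
p-value = 0.6803

Since p-value > α = 0.1, we fail to reject H₀.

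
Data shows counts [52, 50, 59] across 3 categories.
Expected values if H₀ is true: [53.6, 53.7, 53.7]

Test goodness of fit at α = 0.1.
Chi-square goodness of fit test:
H₀: observed counts match expected distribution
H₁: observed counts differ from expected distribution
df = k - 1 = 2
χ² = Σ(O - E)²/E
   = (52 - 53.6)²/53.6 + (50 - 53.7)²/53.7 + (59 - 53.7)²/53.7
   = 0.048 + 0.255 + 0.523
   = 0.83
p-value = 0.6617

Since p-value > α = 0.1, we fail to reject H₀.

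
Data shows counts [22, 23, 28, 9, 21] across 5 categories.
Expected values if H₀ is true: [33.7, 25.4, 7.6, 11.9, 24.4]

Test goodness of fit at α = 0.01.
Chi-square goodness of fit test:
H₀: observed counts match expected distribution
H₁: observed counts differ from expected distribution
df = k - 1 = 4
χ² = Σ(O - E)²/E
   = (22 - 33.7)²/33.7 + (23 - 25.4)²/25.4 + (28 - 7.6)²/7.6 + (9 - 11.9)²/11.9 + (21 - 24.4)²/24.4
   = 4.062 + 0.227 + 54.758 + 0.707 + 0.474
   = 60.23
p-value < 0.0001

Since p-value < α = 0.01, we reject H₀.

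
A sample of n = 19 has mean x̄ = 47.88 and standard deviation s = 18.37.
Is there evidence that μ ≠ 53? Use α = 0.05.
One-sample t-test:
H₀: μ = 53
H₁: μ ≠ 53
df = n - 1 = 18
t = (x̄ - μ₀) / (s/√n) = (47.88 - 53) / (18.37/√19) = -1.215
p-value = 0.2401

Since p-value > α = 0.05, we fail to reject H₀.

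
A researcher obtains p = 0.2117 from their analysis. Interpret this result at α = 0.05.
Since p = 0.2117 > α = 0.05, fail to reject H₀.
There is insufficient evidence to reject the null hypothesis; the result is not statistically significant at the 0.05 level.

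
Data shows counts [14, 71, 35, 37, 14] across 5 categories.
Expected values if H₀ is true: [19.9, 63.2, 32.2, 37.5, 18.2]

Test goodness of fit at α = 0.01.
Chi-square goodness of fit test:
H₀: observed counts match expected distribution
H₁: observed counts differ from expected distribution
df = k - 1 = 4
χ² = Σ(O - E)²/E
   = (14 - 19.9)²/19.9 + (71 - 63.2)²/63.2 + (35 - 32.2)²/32.2 + (37 - 37.5)²/37.5 + (14 - 18.2)²/18.2
   = 1.749 + 0.963 + 0.243 + 0.007 + 0.969
   = 3.93
p-value = 0.4154

Since p-value > α = 0.01, we fail to reject H₀.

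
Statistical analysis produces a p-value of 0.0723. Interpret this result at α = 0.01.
Since p = 0.0723 > α = 0.01, fail to reject H₀.
There is insufficient evidence to reject the null hypothesis; the result is not statistically significant at the 0.01 level.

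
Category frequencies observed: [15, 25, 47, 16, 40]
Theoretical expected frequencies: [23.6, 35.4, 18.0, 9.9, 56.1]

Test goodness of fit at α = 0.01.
Chi-square goodness of fit test:
H₀: observed counts match expected distribution
H₁: observed counts differ from expected distribution
df = k - 1 = 4
χ² = Σ(O - E)²/E
   = (15 - 23.6)²/23.6 + (25 - 35.4)²/35.4 + (47 - 18.0)²/18.0 + (16 - 9.9)²/9.9 + (40 - 56.1)²/56.1
   = 3.134 + 3.055 + 46.722 + 3.759 + 4.620
   = 61.29
p-value < 0.0001

Since p-value < α = 0.01, we reject H₀.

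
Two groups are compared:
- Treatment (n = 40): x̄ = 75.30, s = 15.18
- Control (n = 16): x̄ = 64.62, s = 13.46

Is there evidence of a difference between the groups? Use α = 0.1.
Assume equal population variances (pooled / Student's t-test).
Student's two-sample t-test (equal variances):
H₀: μ₁ = μ₂
H₁: μ₁ ≠ μ₂
df = n₁ + n₂ - 2 = 54
Pooled variance s_p² = [(n₁-1)s₁² + (n₂-1)s₂²] / (n₁ + n₂ - 2) = [(39)(15.18²) + (15)(13.46²)] / 54 = 216.7488
SE = √(s_p²(1/n₁ + 1/n₂)) = √(216.7488 × (1/40 + 1/16)) = 4.3549
t = (x̄₁ - x̄₂) / SE = (75.30 - 64.62) / 4.3549 = 10.68 / 4.3549 = 2.452
p-value = 0.0175

Since p-value < α = 0.1, we reject H₀.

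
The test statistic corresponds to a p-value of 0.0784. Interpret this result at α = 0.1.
Since p = 0.0784 < α = 0.1, reject H₀.
There is sufficient evidence to reject the null hypothesis; the result is statistically significant at the 0.1 level.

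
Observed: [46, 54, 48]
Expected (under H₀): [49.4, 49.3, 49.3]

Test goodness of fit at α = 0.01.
Chi-square goodness of fit test:
H₀: observed counts match expected distribution
H₁: observed counts differ from expected distribution
df = k - 1 = 2
χ² = Σ(O - E)²/E
   = (46 - 49.4)²/49.4 + (54 - 49.3)²/49.3 + (48 - 49.3)²/49.3
   = 0.234 + 0.448 + 0.034
   = 0.72
p-value = 0.6989

Since p-value > α = 0.01, we fail to reject H₀.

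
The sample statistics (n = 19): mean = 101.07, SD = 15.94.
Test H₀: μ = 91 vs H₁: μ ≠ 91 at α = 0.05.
One-sample t-test:
H₀: μ = 91
H₁: μ ≠ 91
df = n - 1 = 18
t = (x̄ - μ₀) / (s/√n) = (101.07 - 91) / (15.94/√19) = 2.754
p-value = 0.0131

Since p-value < α = 0.05, we reject H₀.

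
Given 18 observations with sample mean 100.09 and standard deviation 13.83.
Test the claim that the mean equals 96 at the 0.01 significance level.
One-sample t-test:
H₀: μ = 96
H₁: μ ≠ 96
df = n - 1 = 17
t = (x̄ - μ₀) / (s/√n) = (100.09 - 96) / (13.83/√18) = 1.255
p-value = 0.2266

Since p-value > α = 0.01, we fail to reject H₀.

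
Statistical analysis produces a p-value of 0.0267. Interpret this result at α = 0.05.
Since p = 0.0267 < α = 0.05, reject H₀.
There is sufficient evidence to reject the null hypothesis; the result is statistically significant at the 0.05 level.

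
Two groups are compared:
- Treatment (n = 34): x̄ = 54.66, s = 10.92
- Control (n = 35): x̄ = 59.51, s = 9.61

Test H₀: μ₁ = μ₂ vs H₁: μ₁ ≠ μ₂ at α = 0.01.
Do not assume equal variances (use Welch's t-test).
Welch's two-sample t-test:
H₀: μ₁ = μ₂
H₁: μ₁ ≠ μ₂
s₁²/n₁ = 10.92²/34 = 3.5072,  s₂²/n₂ = 9.61²/35 = 2.6386
SE = √(s₁²/n₁ + s₂²/n₂) = √(3.5072 + 2.6386) = 2.4791
df (Welch-Satterthwaite) = (s₁²/n₁ + s₂²/n₂)² / [(s₁²/n₁)²/(n₁-1) + (s₂²/n₂)²/(n₂-1)] ≈ 65.40
t = (x̄₁ - x̄₂) / SE = (54.66 - 59.51) / 2.4791 = -4.85 / 2.4791 = -1.956
p-value = 0.0547

Since p-value > α = 0.01, we fail to reject H₀.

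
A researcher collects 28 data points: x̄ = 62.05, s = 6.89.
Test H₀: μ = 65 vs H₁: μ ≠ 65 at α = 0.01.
One-sample t-test:
H₀: μ = 65
H₁: μ ≠ 65
df = n - 1 = 27
t = (x̄ - μ₀) / (s/√n) = (62.05 - 65) / (6.89/√28) = -2.266
p-value = 0.0317

Since p-value > α = 0.01, we fail to reject H₀.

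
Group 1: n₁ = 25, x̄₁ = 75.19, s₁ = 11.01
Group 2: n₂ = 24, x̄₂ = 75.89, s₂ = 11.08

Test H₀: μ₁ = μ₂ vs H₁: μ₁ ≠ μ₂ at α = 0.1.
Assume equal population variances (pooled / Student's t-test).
Student's two-sample t-test (equal variances):
H₀: μ₁ = μ₂
H₁: μ₁ ≠ μ₂
df = n₁ + n₂ - 2 = 47
Pooled variance s_p² = [(n₁-1)s₁² + (n₂-1)s₂²] / (n₁ + n₂ - 2) = [(24)(11.01²) + (23)(11.08²)] / 47 = 121.9768
SE = √(s_p²(1/n₁ + 1/n₂)) = √(121.9768 × (1/25 + 1/24)) = 3.1562
t = (x̄₁ - x̄₂) / SE = (75.19 - 75.89) / 3.1562 = -0.70 / 3.1562 = -0.222
p-value = 0.8254

Since p-value > α = 0.1, we fail to reject H₀.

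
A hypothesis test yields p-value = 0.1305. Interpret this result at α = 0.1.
Since p = 0.1305 > α = 0.1, fail to reject H₀.
There is insufficient evidence to reject the null hypothesis; the result is not statistically significant at the 0.1 level.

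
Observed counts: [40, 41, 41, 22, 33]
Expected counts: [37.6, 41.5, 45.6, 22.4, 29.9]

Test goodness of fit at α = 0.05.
Chi-square goodness of fit test:
H₀: observed counts match expected distribution
H₁: observed counts differ from expected distribution
df = k - 1 = 4
χ² = Σ(O - E)²/E
   = (40 - 37.6)²/37.6 + (41 - 41.5)²/41.5 + (41 - 45.6)²/45.6 + (22 - 22.4)²/22.4 + (33 - 29.9)²/29.9
   = 0.153 + 0.006 + 0.464 + 0.007 + 0.321
   = 0.95
p-value = 0.9170

Since p-value > α = 0.05, we fail to reject H₀.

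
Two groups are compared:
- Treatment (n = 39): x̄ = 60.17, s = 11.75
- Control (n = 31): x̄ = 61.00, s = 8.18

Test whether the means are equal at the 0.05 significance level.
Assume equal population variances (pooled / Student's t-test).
Student's two-sample t-test (equal variances):
H₀: μ₁ = μ₂
H₁: μ₁ ≠ μ₂
df = n₁ + n₂ - 2 = 68
Pooled variance s_p² = [(n₁-1)s₁² + (n₂-1)s₂²] / (n₁ + n₂ - 2) = [(38)(11.75²) + (30)(8.18²)] / 68 = 106.6727
SE = √(s_p²(1/n₁ + 1/n₂)) = √(106.6727 × (1/39 + 1/31)) = 2.4852
t = (x̄₁ - x̄₂) / SE = (60.17 - 61.00) / 2.4852 = -0.83 / 2.4852 = -0.334
p-value = 0.7394

Since p-value > α = 0.05, we fail to reject H₀.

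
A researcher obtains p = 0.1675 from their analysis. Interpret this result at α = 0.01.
Since p = 0.1675 > α = 0.01, fail to reject H₀.
There is insufficient evidence to reject the null hypothesis; the result is not statistically significant at the 0.01 level.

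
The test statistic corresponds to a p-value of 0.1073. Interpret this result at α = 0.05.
Since p = 0.1073 > α = 0.05, fail to reject H₀.
There is insufficient evidence to reject the null hypothesis; the result is not statistically significant at the 0.05 level.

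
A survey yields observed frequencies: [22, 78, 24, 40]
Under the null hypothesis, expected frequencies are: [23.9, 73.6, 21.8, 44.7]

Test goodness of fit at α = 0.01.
Chi-square goodness of fit test:
H₀: observed counts match expected distribution
H₁: observed counts differ from expected distribution
df = k - 1 = 3
χ² = Σ(O - E)²/E
   = (22 - 23.9)²/23.9 + (78 - 73.6)²/73.6 + (24 - 21.8)²/21.8 + (40 - 44.7)²/44.7
   = 0.151 + 0.263 + 0.222 + 0.494
   = 1.13
p-value = 0.7698

Since p-value > α = 0.01, we fail to reject H₀.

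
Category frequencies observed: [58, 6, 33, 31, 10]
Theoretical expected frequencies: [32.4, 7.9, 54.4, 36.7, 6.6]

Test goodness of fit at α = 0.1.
Chi-square goodness of fit test:
H₀: observed counts match expected distribution
H₁: observed counts differ from expected distribution
df = k - 1 = 4
χ² = Σ(O - E)²/E
   = (58 - 32.4)²/32.4 + (6 - 7.9)²/7.9 + (33 - 54.4)²/54.4 + (31 - 36.7)²/36.7 + (10 - 6.6)²/6.6
   = 20.227 + 0.457 + 8.418 + 0.885 + 1.752
   = 31.74
p-value < 0.0001

Since p-value < α = 0.1, we reject H₀.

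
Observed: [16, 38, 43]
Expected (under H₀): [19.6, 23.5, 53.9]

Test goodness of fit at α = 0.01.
Chi-square goodness of fit test:
H₀: observed counts match expected distribution
H₁: observed counts differ from expected distribution
df = k - 1 = 2
χ² = Σ(O - E)²/E
   = (16 - 19.6)²/19.6 + (38 - 23.5)²/23.5 + (43 - 53.9)²/53.9
   = 0.661 + 8.947 + 2.204
   = 11.81
p-value = 0.0027

Since p-value < α = 0.01, we reject H₀.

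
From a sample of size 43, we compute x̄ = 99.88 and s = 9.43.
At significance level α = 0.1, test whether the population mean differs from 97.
One-sample t-test:
H₀: μ = 97
H₁: μ ≠ 97
df = n - 1 = 42
t = (x̄ - μ₀) / (s/√n) = (99.88 - 97) / (9.43/√43) = 2.003
p-value = 0.0517

Since p-value < α = 0.1, we reject H₀.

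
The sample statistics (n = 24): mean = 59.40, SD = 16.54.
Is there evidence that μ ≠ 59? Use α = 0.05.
One-sample t-test:
H₀: μ = 59
H₁: μ ≠ 59
df = n - 1 = 23
t = (x̄ - μ₀) / (s/√n) = (59.40 - 59) / (16.54/√24) = 0.118
p-value = 0.9067

Since p-value > α = 0.05, we fail to reject H₀.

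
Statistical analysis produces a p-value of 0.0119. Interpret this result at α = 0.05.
Since p = 0.0119 < α = 0.05, reject H₀.
There is sufficient evidence to reject the null hypothesis; the result is statistically significant at the 0.05 level.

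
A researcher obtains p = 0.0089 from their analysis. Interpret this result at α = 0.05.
Since p = 0.0089 < α = 0.05, reject H₀.
There is sufficient evidence to reject the null hypothesis; the result is statistically significant at the 0.05 level.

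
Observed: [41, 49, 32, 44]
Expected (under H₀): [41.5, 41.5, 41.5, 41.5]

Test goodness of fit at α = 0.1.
Chi-square goodness of fit test:
H₀: observed counts match expected distribution
H₁: observed counts differ from expected distribution
df = k - 1 = 3
χ² = Σ(O - E)²/E
   = (41 - 41.5)²/41.5 + (49 - 41.5)²/41.5 + (32 - 41.5)²/41.5 + (44 - 41.5)²/41.5
   = 0.006 + 1.355 + 2.175 + 0.151
   = 3.69
p-value = 0.2973

Since p-value > α = 0.1, we fail to reject H₀.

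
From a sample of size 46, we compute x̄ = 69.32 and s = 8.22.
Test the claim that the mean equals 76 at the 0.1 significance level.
One-sample t-test:
H₀: μ = 76
H₁: μ ≠ 76
df = n - 1 = 45
t = (x̄ - μ₀) / (s/√n) = (69.32 - 76) / (8.22/√46) = -5.512
p-value < 0.0001

Since p-value < α = 0.1, we reject H₀.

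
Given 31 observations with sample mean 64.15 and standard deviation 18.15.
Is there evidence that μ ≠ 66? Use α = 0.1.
One-sample t-test:
H₀: μ = 66
H₁: μ ≠ 66
df = n - 1 = 30
t = (x̄ - μ₀) / (s/√n) = (64.15 - 66) / (18.15/√31) = -0.568
p-value = 0.5746

Since p-value > α = 0.1, we fail to reject H₀.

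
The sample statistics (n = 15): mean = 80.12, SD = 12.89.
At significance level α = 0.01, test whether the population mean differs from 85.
One-sample t-test:
H₀: μ = 85
H₁: μ ≠ 85
df = n - 1 = 14
t = (x̄ - μ₀) / (s/√n) = (80.12 - 85) / (12.89/√15) = -1.466
p-value = 0.1647

Since p-value > α = 0.01, we fail to reject H₀.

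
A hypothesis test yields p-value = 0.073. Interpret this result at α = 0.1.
Since p = 0.073 < α = 0.1, reject H₀.
There is sufficient evidence to reject the null hypothesis; the result is statistically significant at the 0.1 level.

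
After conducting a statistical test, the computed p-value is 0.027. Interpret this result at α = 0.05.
Since p = 0.027 < α = 0.05, reject H₀.
There is sufficient evidence to reject the null hypothesis; the result is statistically significant at the 0.05 level.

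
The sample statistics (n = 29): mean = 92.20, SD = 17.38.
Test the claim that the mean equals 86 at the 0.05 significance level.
One-sample t-test:
H₀: μ = 86
H₁: μ ≠ 86
df = n - 1 = 28
t = (x̄ - μ₀) / (s/√n) = (92.20 - 86) / (17.38/√29) = 1.921
p-value = 0.0650

Since p-value > α = 0.05, we fail to reject H₀.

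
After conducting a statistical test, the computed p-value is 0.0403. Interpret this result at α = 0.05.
Since p = 0.0403 < α = 0.05, reject H₀.
There is sufficient evidence to reject the null hypothesis; the result is statistically significant at the 0.05 level.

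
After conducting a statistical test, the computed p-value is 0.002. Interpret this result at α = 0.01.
Since p = 0.002 < α = 0.01, reject H₀.
There is sufficient evidence to reject the null hypothesis; the result is statistically significant at the 0.01 level.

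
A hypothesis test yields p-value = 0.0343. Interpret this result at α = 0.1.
Since p = 0.0343 < α = 0.1, reject H₀.
There is sufficient evidence to reject the null hypothesis; the result is statistically significant at the 0.1 level.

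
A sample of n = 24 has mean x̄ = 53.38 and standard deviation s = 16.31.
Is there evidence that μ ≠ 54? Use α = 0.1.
One-sample t-test:
H₀: μ = 54
H₁: μ ≠ 54
df = n - 1 = 23
t = (x̄ - μ₀) / (s/√n) = (53.38 - 54) / (16.31/√24) = -0.186
p-value = 0.8539

Since p-value > α = 0.1, we fail to reject H₀.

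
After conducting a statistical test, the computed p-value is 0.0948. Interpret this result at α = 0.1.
Since p = 0.0948 < α = 0.1, reject H₀.
There is sufficient evidence to reject the null hypothesis; the result is statistically significant at the 0.1 level.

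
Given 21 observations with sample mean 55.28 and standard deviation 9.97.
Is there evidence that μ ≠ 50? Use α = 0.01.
One-sample t-test:
H₀: μ = 50
H₁: μ ≠ 50
df = n - 1 = 20
t = (x̄ - μ₀) / (s/√n) = (55.28 - 50) / (9.97/√21) = 2.427
p-value = 0.0248

Since p-value > α = 0.01, we fail to reject H₀.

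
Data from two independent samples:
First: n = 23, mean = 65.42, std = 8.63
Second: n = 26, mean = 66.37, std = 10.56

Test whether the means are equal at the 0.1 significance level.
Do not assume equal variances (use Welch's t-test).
Welch's two-sample t-test:
H₀: μ₁ = μ₂
H₁: μ₁ ≠ μ₂
s₁²/n₁ = 8.63²/23 = 3.2381,  s₂²/n₂ = 10.56²/26 = 4.2890
SE = √(s₁²/n₁ + s₂²/n₂) = √(3.2381 + 4.2890) = 2.7436
df (Welch-Satterthwaite) = (s₁²/n₁ + s₂²/n₂)² / [(s₁²/n₁)²/(n₁-1) + (s₂²/n₂)²/(n₂-1)] ≈ 46.73
t = (x̄₁ - x̄₂) / SE = (65.42 - 66.37) / 2.7436 = -0.95 / 2.7436 = -0.346
p-value = 0.7307

Since p-value > α = 0.1, we fail to reject H₀.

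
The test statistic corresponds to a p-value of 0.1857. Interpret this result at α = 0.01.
Since p = 0.1857 > α = 0.01, fail to reject H₀.
There is insufficient evidence to reject the null hypothesis; the result is not statistically significant at the 0.01 level.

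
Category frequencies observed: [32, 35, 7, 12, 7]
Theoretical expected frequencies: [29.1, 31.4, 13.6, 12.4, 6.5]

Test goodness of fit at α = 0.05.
Chi-square goodness of fit test:
H₀: observed counts match expected distribution
H₁: observed counts differ from expected distribution
df = k - 1 = 4
χ² = Σ(O - E)²/E
   = (32 - 29.1)²/29.1 + (35 - 31.4)²/31.4 + (7 - 13.6)²/13.6 + (12 - 12.4)²/12.4 + (7 - 6.5)²/6.5
   = 0.289 + 0.413 + 3.203 + 0.013 + 0.038
   = 3.96
p-value = 0.4120

Since p-value > α = 0.05, we fail to reject H₀.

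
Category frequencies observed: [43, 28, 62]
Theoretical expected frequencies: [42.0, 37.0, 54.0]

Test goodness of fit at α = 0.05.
Chi-square goodness of fit test:
H₀: observed counts match expected distribution
H₁: observed counts differ from expected distribution
df = k - 1 = 2
χ² = Σ(O - E)²/E
   = (43 - 42.0)²/42.0 + (28 - 37.0)²/37.0 + (62 - 54.0)²/54.0
   = 0.024 + 2.189 + 1.185
   = 3.40
p-value = 0.1828

Since p-value > α = 0.05, we fail to reject H₀.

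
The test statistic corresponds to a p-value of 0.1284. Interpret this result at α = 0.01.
Since p = 0.1284 > α = 0.01, fail to reject H₀.
There is insufficient evidence to reject the null hypothesis; the result is not statistically significant at the 0.01 level.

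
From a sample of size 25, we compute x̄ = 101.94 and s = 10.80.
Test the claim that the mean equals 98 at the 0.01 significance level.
One-sample t-test:
H₀: μ = 98
H₁: μ ≠ 98
df = n - 1 = 24
t = (x̄ - μ₀) / (s/√n) = (101.94 - 98) / (10.80/√25) = 1.824
p-value = 0.0806

Since p-value > α = 0.01, we fail to reject H₀.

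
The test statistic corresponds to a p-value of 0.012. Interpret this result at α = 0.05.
Since p = 0.012 < α = 0.05, reject H₀.
There is sufficient evidence to reject the null hypothesis; the result is statistically significant at the 0.05 level.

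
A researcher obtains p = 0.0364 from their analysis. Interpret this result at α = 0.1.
Since p = 0.0364 < α = 0.1, reject H₀.
There is sufficient evidence to reject the null hypothesis; the result is statistically significant at the 0.1 level.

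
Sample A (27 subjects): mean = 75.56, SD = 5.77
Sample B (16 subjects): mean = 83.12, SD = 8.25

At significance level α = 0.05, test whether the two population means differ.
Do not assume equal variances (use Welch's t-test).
Welch's two-sample t-test:
H₀: μ₁ = μ₂
H₁: μ₁ ≠ μ₂
s₁²/n₁ = 5.77²/27 = 1.2331,  s₂²/n₂ = 8.25²/16 = 4.2539
SE = √(s₁²/n₁ + s₂²/n₂) = √(1.2331 + 4.2539) = 2.3424
df (Welch-Satterthwaite) = (s₁²/n₁ + s₂²/n₂)² / [(s₁²/n₁)²/(n₁-1) + (s₂²/n₂)²/(n₂-1)] ≈ 23.80
t = (x̄₁ - x̄₂) / SE = (75.56 - 83.12) / 2.3424 = -7.56 / 2.3424 = -3.227
p-value = 0.0036

Since p-value < α = 0.05, we reject H₀.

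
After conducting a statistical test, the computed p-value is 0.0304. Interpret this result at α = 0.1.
Since p = 0.0304 < α = 0.1, reject H₀.
There is sufficient evidence to reject the null hypothesis; the result is statistically significant at the 0.1 level.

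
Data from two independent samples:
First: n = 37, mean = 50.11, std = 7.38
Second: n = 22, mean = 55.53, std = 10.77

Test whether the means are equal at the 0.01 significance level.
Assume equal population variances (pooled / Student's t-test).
Student's two-sample t-test (equal variances):
H₀: μ₁ = μ₂
H₁: μ₁ ≠ μ₂
df = n₁ + n₂ - 2 = 57
Pooled variance s_p² = [(n₁-1)s₁² + (n₂-1)s₂²] / (n₁ + n₂ - 2) = [(36)(7.38²) + (21)(10.77²)] / 57 = 77.1328
SE = √(s_p²(1/n₁ + 1/n₂)) = √(77.1328 × (1/37 + 1/22)) = 2.3645
t = (x̄₁ - x̄₂) / SE = (50.11 - 55.53) / 2.3645 = -5.42 / 2.3645 = -2.292
p-value = 0.0256

Since p-value > α = 0.01, we fail to reject H₀.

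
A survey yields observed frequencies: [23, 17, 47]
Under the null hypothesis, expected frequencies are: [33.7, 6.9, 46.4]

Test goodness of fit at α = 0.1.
Chi-square goodness of fit test:
H₀: observed counts match expected distribution
H₁: observed counts differ from expected distribution
df = k - 1 = 2
χ² = Σ(O - E)²/E
   = (23 - 33.7)²/33.7 + (17 - 6.9)²/6.9 + (47 - 46.4)²/46.4
   = 3.397 + 14.784 + 0.008
   = 18.19
p-value = 0.0001

Since p-value < α = 0.1, we reject H₀.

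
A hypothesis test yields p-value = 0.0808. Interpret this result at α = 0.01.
Since p = 0.0808 > α = 0.01, fail to reject H₀.
There is insufficient evidence to reject the null hypothesis; the result is not statistically significant at the 0.01 level.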